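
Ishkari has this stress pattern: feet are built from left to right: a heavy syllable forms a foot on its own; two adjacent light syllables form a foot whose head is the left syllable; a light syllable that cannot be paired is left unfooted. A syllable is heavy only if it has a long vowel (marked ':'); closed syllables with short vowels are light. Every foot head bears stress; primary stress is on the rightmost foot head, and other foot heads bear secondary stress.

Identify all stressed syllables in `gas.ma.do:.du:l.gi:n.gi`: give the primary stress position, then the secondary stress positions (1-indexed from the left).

primary 5, secondary 1, 3, 4

Weights: 1 gas L, 2 ma L, 3 do: H, 4 du:l H, 5 gi:n H, 6 gi L.
Parse left to right (heavy = foot alone; LL = one foot; stranded L unfooted): (ˈgas.ma) (ˈdo:) (ˈdu:l) (ˈgi:n) gi.
Foot heads: 1, 3, 4, 5.
Primary stress on the rightmost head = syllable 5.
Secondary stress on 1, 3, 4: ˌgas.ma.ˌdo:.ˌdu:l.ˈgi:n.gi.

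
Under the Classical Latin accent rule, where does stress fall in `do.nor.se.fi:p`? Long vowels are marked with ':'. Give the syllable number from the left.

2

Classical Latin: stress the penult if heavy (long vowel or closed), else the antepenult.
Weights: 2 nor H, 3 se L, 4 fi:p H.
The penult (syllable 3, se) is light, so stress falls on the antepenult (syllable 2, nor).
Stress on syllable 2: do.ˈnor.se.fi:p.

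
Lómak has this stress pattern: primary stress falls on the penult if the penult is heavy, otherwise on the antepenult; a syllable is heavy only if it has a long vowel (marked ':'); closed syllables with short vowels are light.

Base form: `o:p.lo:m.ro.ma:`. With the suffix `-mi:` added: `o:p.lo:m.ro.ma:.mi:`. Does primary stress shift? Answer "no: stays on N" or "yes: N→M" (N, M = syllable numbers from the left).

Base `o:p.lo:m.ro.ma:` (4 syllables):
  Weights: 2 lo:m H, 3 ro L, 4 ma: H.
  The penult (syllable 3, ro) is light, so stress falls on the antepenult (syllable 2, lo:m).
  → primary stress on syllable 2.
Suffixed `o:p.lo:m.ro.ma:.mi:` (5 syllables):
  Weights: 3 ro L, 4 ma: H, 5 mi: H.
  The penult (syllable 4, ma:) is heavy, so it takes stress.
  → primary stress on syllable 4.

yes: 2→4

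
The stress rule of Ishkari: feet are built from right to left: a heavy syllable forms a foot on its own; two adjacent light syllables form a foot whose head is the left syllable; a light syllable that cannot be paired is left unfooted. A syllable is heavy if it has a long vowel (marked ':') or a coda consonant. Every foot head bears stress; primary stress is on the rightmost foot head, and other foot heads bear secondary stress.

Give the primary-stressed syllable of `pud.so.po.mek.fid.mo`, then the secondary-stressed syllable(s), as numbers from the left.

primary 5, secondary 1, 2, 4

Weights: 1 pud H, 2 so L, 3 po L, 4 mek H, 5 fid H, 6 mo L.
Parse right to left (heavy = foot alone; LL = one foot; stranded L unfooted): (ˈpud) (ˈso.po) (ˈmek) (ˈfid) mo.
Foot heads: 1, 2, 4, 5.
Primary stress on the rightmost head = syllable 5.
Secondary stress on 1, 2, 4: ˌpud.ˌso.po.ˌmek.ˈfid.mo.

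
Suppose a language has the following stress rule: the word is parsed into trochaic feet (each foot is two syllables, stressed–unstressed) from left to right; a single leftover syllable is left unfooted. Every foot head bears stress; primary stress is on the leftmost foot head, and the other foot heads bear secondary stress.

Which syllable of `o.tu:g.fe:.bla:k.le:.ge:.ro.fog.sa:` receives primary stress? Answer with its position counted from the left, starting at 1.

1

Parse left to right into trochaic (ˈσσ) feet: (ˈo.tu:g) (ˈfe:.bla:k) (ˈle:.ge:) (ˈro.fog) sa:. Syllable 9 is left unfooted.
Foot heads (stressed positions): 1, 3, 5, 7.
End Rule Leftmost: primary stress on the leftmost head = syllable 1.
Primary stress: syllable 1 → ˈo.tu:g.fe:.bla:k.le:.ge:.ro.fog.sa:.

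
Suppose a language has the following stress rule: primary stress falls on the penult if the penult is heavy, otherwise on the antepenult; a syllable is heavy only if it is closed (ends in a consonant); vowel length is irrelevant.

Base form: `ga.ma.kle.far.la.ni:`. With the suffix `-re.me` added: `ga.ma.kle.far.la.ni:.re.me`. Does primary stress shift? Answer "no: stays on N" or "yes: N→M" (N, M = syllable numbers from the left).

Base `ga.ma.kle.far.la.ni:` (6 syllables):
  Weights: 4 far H, 5 la L, 6 ni: L.
  The penult (syllable 5, la) is light, so stress falls on the antepenult (syllable 4, far).
  → primary stress on syllable 4.
Suffixed `ga.ma.kle.far.la.ni:.re.me` (8 syllables):
  Weights: 6 ni: L, 7 re L, 8 me L.
  The penult (syllable 7, re) is light, so stress falls on the antepenult (syllable 6, ni:).
  → primary stress on syllable 6.

yes: 4→6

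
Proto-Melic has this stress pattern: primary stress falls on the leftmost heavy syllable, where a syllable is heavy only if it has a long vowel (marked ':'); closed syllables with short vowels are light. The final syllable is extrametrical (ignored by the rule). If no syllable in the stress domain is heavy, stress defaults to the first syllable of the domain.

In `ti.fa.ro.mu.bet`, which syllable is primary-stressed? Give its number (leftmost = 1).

The final syllable (5, bet) is extrametrical; the stress domain is syllables 1–4.
Weights: 1 ti L, 2 fa L, 3 ro L, 4 mu L.
No heavy syllable in the domain; default to the first syllable of the domain = syllable 1.
Primary stress: syllable 1 → ˈti.fa.ro.mu.bet.

1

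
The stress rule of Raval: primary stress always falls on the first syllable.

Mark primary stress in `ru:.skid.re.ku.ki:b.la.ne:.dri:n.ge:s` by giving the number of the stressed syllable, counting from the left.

The word has 9 syllables; the first syllable is syllable 1 (ru:).
Primary stress: syllable 1 → ˈru:.skid.re.ku.ki:b.la.ne:.dri:n.ge:s.

1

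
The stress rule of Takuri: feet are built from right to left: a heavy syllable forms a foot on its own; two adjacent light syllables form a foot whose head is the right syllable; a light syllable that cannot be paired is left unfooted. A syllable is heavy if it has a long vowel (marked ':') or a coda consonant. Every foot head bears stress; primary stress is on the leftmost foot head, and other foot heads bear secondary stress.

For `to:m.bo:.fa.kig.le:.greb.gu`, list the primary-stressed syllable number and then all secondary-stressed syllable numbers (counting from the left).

primary 1, secondary 2, 4, 5, 6

Weights: 1 to:m H, 2 bo: H, 3 fa L, 4 kig H, 5 le: H, 6 greb H, 7 gu L.
Parse right to left (heavy = foot alone; LL = one foot; stranded L unfooted): (ˈto:m) (ˈbo:) fa (ˈkig) (ˈle:) (ˈgreb) gu.
Foot heads: 1, 2, 4, 5, 6.
Primary stress on the leftmost head = syllable 1.
Secondary stress on 2, 4, 5, 6: ˈto:m.ˌbo:.fa.ˌkig.ˌle:.ˌgreb.gu.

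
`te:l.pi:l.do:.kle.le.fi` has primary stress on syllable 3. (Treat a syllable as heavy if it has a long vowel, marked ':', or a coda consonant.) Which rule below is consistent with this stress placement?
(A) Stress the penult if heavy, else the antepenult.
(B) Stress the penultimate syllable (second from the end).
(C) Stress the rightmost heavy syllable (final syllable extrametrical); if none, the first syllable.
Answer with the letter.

Rule A → syllable 4 (observed: 3).
Rule B → syllable 5 (observed: 3).
Rule C → syllable 3 ✓.

C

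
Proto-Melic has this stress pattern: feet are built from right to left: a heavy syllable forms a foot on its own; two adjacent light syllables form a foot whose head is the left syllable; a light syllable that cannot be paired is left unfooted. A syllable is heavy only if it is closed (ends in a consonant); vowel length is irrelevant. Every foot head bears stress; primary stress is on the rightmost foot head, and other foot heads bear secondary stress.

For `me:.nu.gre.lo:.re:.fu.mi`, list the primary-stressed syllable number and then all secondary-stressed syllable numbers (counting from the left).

Weights: 1 me: L, 2 nu L, 3 gre L, 4 lo: L, 5 re: L, 6 fu L, 7 mi L.
Parse right to left (heavy = foot alone; LL = one foot; stranded L unfooted): me: (ˈnu.gre) (ˈlo:.re:) (ˈfu.mi).
Foot heads: 2, 4, 6.
Primary stress on the rightmost head = syllable 6.
Secondary stress on 2, 4: me:.ˌnu.gre.ˌlo:.re:.ˈfu.mi.

primary 6, secondary 2, 4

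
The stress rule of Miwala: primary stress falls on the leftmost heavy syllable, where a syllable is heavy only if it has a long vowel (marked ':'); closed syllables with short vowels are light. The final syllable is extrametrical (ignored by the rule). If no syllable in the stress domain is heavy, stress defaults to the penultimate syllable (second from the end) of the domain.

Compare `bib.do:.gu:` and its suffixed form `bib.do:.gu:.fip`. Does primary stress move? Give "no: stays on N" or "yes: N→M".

no: stays on 2

Base `bib.do:.gu:` (3 syllables):
  The final syllable (3, gu:) is extrametrical; the stress domain is syllables 1–2.
  Weights: 1 bib L, 2 do: H.
  Heavy syllables in the domain: 2. The leftmost is syllable 2 (do:).
  → primary stress on syllable 2.
Suffixed `bib.do:.gu:.fip` (4 syllables):
  The final syllable (4, fip) is extrametrical; the stress domain is syllables 1–3.
  Weights: 1 bib L, 2 do: H, 3 gu: H.
  Heavy syllables in the domain: 2, 3. The leftmost is syllable 2 (do:).
  → primary stress on syllable 2.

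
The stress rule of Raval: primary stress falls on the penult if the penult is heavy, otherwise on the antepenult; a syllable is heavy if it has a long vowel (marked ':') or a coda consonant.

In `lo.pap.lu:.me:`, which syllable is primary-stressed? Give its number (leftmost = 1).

3

Weights: 2 pap H, 3 lu: H, 4 me: H.
The penult (syllable 3, lu:) is heavy, so it takes stress.
Primary stress: syllable 3 → lo.pap.ˈlu:.me:.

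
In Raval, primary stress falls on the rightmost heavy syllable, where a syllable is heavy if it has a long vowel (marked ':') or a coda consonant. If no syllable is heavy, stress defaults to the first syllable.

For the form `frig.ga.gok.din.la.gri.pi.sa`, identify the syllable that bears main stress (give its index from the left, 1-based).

4

Weights: 1 frig H, 2 ga L, 3 gok H, 4 din H, 5 la L, 6 gri L, 7 pi L, 8 sa L.
Heavy syllables in the domain: 1, 3, 4. The rightmost is syllable 4 (din).
Primary stress: syllable 4 → frig.ga.gok.ˈdin.la.gri.pi.sa.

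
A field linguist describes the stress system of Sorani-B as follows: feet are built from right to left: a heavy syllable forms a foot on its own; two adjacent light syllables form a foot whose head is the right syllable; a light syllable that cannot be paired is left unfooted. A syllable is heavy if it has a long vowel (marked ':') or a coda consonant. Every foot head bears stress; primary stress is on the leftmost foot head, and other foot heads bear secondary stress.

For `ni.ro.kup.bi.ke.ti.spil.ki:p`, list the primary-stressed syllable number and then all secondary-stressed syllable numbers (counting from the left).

primary 2, secondary 3, 6, 7, 8

Weights: 1 ni L, 2 ro L, 3 kup H, 4 bi L, 5 ke L, 6 ti L, 7 spil H, 8 ki:p H.
Parse right to left (heavy = foot alone; LL = one foot; stranded L unfooted): (ni.ˈro) (ˈkup) bi (ke.ˈti) (ˈspil) (ˈki:p).
Foot heads: 2, 3, 6, 7, 8.
Primary stress on the leftmost head = syllable 2.
Secondary stress on 3, 6, 7, 8: ni.ˈro.ˌkup.bi.ke.ˌti.ˌspil.ˌki:p.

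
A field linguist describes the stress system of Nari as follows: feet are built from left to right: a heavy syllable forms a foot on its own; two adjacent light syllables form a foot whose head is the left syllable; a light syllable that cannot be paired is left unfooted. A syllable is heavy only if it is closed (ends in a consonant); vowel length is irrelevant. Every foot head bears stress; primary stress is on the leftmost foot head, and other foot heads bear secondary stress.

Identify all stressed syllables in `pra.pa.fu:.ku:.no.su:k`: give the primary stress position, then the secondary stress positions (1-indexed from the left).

primary 1, secondary 3, 6

Weights: 1 pra L, 2 pa L, 3 fu: L, 4 ku: L, 5 no L, 6 su:k H.
Parse left to right (heavy = foot alone; LL = one foot; stranded L unfooted): (ˈpra.pa) (ˈfu:.ku:) no (ˈsu:k).
Foot heads: 1, 3, 6.
Primary stress on the leftmost head = syllable 1.
Secondary stress on 3, 6: ˈpra.pa.ˌfu:.ku:.no.ˌsu:k.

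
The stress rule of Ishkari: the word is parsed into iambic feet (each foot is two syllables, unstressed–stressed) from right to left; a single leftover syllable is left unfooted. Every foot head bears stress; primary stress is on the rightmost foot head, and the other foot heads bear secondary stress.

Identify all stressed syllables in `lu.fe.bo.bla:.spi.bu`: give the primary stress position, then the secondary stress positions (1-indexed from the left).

Parse right to left into iambic (σˈσ) feet: (lu.ˈfe) (bo.ˈbla:) (spi.ˈbu).
Foot heads (stressed positions): 2, 4, 6.
End Rule Rightmost: primary stress on the rightmost head = syllable 6.
Secondary stress on 2, 4: lu.ˌfe.bo.ˌbla:.spi.ˈbu.

primary 6, secondary 2, 4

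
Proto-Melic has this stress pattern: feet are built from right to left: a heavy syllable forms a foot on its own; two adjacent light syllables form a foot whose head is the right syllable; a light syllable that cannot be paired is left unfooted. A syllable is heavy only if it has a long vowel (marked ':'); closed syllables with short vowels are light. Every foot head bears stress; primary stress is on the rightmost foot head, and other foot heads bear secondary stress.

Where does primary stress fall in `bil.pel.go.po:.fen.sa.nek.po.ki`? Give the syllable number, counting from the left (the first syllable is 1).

9

Weights: 1 bil L, 2 pel L, 3 go L, 4 po: H, 5 fen L, 6 sa L, 7 nek L, 8 po L, 9 ki L.
Parse right to left (heavy = foot alone; LL = one foot; stranded L unfooted): bil (pel.ˈgo) (ˈpo:) fen (sa.ˈnek) (po.ˈki).
Foot heads: 3, 4, 7, 9.
Primary stress on the rightmost head = syllable 9.
Primary stress: syllable 9 → bil.pel.go.po:.fen.sa.nek.po.ˈki.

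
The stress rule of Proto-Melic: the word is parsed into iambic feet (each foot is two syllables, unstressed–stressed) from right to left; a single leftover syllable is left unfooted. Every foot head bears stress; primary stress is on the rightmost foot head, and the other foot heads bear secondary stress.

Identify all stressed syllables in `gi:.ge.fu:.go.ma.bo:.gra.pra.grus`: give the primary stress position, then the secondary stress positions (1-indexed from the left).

Parse right to left into iambic (σˈσ) feet: gi: (ge.ˈfu:) (go.ˈma) (bo:.ˈgra) (pra.ˈgrus). Syllable 1 is left unfooted.
Foot heads (stressed positions): 3, 5, 7, 9.
End Rule Rightmost: primary stress on the rightmost head = syllable 9.
Secondary stress on 3, 5, 7: gi:.ge.ˌfu:.go.ˌma.bo:.ˌgra.pra.ˈgrus.

primary 9, secondary 3, 5, 7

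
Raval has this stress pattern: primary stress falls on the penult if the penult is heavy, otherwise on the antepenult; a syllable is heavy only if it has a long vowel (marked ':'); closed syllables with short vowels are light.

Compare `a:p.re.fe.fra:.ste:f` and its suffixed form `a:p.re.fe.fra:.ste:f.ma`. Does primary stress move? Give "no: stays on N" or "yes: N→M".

yes: 4→5

Base `a:p.re.fe.fra:.ste:f` (5 syllables):
  Weights: 3 fe L, 4 fra: H, 5 ste:f H.
  The penult (syllable 4, fra:) is heavy, so it takes stress.
  → primary stress on syllable 4.
Suffixed `a:p.re.fe.fra:.ste:f.ma` (6 syllables):
  Weights: 4 fra: H, 5 ste:f H, 6 ma L.
  The penult (syllable 5, ste:f) is heavy, so it takes stress.
  → primary stress on syllable 5.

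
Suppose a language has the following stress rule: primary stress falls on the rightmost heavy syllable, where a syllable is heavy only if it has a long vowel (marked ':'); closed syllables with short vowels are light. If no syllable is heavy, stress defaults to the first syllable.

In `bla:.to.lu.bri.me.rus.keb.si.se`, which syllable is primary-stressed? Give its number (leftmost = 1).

Weights: 1 bla: H, 2 to L, 3 lu L, 4 bri L, 5 me L, 6 rus L, 7 keb L, 8 si L, 9 se L.
Heavy syllables in the domain: 1. The rightmost is syllable 1 (bla:).
Primary stress: syllable 1 → ˈbla:.to.lu.bri.me.rus.keb.si.se.

1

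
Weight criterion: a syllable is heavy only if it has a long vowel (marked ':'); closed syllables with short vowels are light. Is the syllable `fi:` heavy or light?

heavy

`fi:`: long vowel, open (no coda). Long vowel → heavy.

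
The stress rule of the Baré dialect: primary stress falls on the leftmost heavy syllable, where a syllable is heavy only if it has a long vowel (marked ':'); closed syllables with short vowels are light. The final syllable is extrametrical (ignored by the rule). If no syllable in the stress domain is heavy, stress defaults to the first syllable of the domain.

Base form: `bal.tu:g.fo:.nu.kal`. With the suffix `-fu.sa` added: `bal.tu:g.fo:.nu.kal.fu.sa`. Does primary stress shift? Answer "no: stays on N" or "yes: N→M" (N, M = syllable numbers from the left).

Base `bal.tu:g.fo:.nu.kal` (5 syllables):
  The final syllable (5, kal) is extrametrical; the stress domain is syllables 1–4.
  Weights: 1 bal L, 2 tu:g H, 3 fo: H, 4 nu L.
  Heavy syllables in the domain: 2, 3. The leftmost is syllable 2 (tu:g).
  → primary stress on syllable 2.
Suffixed `bal.tu:g.fo:.nu.kal.fu.sa` (7 syllables):
  The final syllable (7, sa) is extrametrical; the stress domain is syllables 1–6.
  Weights: 1 bal L, 2 tu:g H, 3 fo: H, 4 nu L, 5 kal L, 6 fu L.
  Heavy syllables in the domain: 2, 3. The leftmost is syllable 2 (tu:g).
  → primary stress on syllable 2.

no: stays on 2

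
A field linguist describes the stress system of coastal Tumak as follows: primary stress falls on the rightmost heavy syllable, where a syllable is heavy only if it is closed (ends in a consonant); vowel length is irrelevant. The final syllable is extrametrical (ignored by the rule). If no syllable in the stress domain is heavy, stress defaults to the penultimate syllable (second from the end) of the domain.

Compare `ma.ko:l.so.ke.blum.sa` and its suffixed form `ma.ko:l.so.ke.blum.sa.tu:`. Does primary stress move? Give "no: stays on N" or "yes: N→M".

no: stays on 5

Base `ma.ko:l.so.ke.blum.sa` (6 syllables):
  The final syllable (6, sa) is extrametrical; the stress domain is syllables 1–5.
  Weights: 1 ma L, 2 ko:l H, 3 so L, 4 ke L, 5 blum H.
  Heavy syllables in the domain: 2, 5. The rightmost is syllable 5 (blum).
  → primary stress on syllable 5.
Suffixed `ma.ko:l.so.ke.blum.sa.tu:` (7 syllables):
  The final syllable (7, tu:) is extrametrical; the stress domain is syllables 1–6.
  Weights: 1 ma L, 2 ko:l H, 3 so L, 4 ke L, 5 blum H, 6 sa L.
  Heavy syllables in the domain: 2, 5. The rightmost is syllable 5 (blum).
  → primary stress on syllable 5.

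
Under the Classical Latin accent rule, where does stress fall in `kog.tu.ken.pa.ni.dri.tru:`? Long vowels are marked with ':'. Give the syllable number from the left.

Classical Latin: stress the penult if heavy (long vowel or closed), else the antepenult.
Weights: 5 ni L, 6 dri L, 7 tru: H.
The penult (syllable 6, dri) is light, so stress falls on the antepenult (syllable 5, ni).
Stress on syllable 5: kog.tu.ken.pa.ˈni.dri.tru:.

5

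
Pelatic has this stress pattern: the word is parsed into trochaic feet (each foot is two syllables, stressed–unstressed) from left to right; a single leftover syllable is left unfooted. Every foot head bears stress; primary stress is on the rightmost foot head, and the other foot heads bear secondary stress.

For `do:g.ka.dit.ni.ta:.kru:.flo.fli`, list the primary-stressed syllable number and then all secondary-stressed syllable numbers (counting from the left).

Parse left to right into trochaic (ˈσσ) feet: (ˈdo:g.ka) (ˈdit.ni) (ˈta:.kru:) (ˈflo.fli).
Foot heads (stressed positions): 1, 3, 5, 7.
End Rule Rightmost: primary stress on the rightmost head = syllable 7.
Secondary stress on 1, 3, 5: ˌdo:g.ka.ˌdit.ni.ˌta:.kru:.ˈflo.fli.

primary 7, secondary 1, 3, 5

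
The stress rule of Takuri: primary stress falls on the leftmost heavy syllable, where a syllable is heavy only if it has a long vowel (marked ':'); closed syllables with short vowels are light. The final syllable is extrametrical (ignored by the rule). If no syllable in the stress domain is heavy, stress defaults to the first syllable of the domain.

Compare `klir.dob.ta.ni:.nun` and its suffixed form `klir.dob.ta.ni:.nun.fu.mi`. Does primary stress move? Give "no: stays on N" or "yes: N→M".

Base `klir.dob.ta.ni:.nun` (5 syllables):
  The final syllable (5, nun) is extrametrical; the stress domain is syllables 1–4.
  Weights: 1 klir L, 2 dob L, 3 ta L, 4 ni: H.
  Heavy syllables in the domain: 4. The leftmost is syllable 4 (ni:).
  → primary stress on syllable 4.
Suffixed `klir.dob.ta.ni:.nun.fu.mi` (7 syllables):
  The final syllable (7, mi) is extrametrical; the stress domain is syllables 1–6.
  Weights: 1 klir L, 2 dob L, 3 ta L, 4 ni: H, 5 nun L, 6 fu L.
  Heavy syllables in the domain: 4. The leftmost is syllable 4 (ni:).
  → primary stress on syllable 4.

no: stays on 4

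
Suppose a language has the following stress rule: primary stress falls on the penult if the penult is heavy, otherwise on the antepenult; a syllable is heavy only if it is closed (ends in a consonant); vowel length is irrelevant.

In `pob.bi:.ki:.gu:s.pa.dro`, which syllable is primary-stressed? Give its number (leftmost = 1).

Weights: 4 gu:s H, 5 pa L, 6 dro L.
The penult (syllable 5, pa) is light, so stress falls on the antepenult (syllable 4, gu:s).
Primary stress: syllable 4 → pob.bi:.ki:.ˈgu:s.pa.dro.

4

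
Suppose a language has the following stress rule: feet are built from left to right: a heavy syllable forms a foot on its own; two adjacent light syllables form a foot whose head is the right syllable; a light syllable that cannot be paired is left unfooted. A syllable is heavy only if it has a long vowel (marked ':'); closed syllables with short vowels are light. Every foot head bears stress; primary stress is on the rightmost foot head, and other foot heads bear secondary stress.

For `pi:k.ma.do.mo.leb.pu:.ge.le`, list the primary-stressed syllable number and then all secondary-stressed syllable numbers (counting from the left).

Weights: 1 pi:k H, 2 ma L, 3 do L, 4 mo L, 5 leb L, 6 pu: H, 7 ge L, 8 le L.
Parse left to right (heavy = foot alone; LL = one foot; stranded L unfooted): (ˈpi:k) (ma.ˈdo) (mo.ˈleb) (ˈpu:) (ge.ˈle).
Foot heads: 1, 3, 5, 6, 8.
Primary stress on the rightmost head = syllable 8.
Secondary stress on 1, 3, 5, 6: ˌpi:k.ma.ˌdo.mo.ˌleb.ˌpu:.ge.ˈle.

primary 8, secondary 1, 3, 5, 6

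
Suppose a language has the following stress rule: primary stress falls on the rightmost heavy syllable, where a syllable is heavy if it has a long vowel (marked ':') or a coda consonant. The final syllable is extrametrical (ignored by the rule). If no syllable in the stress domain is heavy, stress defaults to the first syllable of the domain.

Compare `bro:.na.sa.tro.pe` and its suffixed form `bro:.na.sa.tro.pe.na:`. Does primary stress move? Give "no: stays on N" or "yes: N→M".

Base `bro:.na.sa.tro.pe` (5 syllables):
  The final syllable (5, pe) is extrametrical; the stress domain is syllables 1–4.
  Weights: 1 bro: H, 2 na L, 3 sa L, 4 tro L.
  Heavy syllables in the domain: 1. The rightmost is syllable 1 (bro:).
  → primary stress on syllable 1.
Suffixed `bro:.na.sa.tro.pe.na:` (6 syllables):
  The final syllable (6, na:) is extrametrical; the stress domain is syllables 1–5.
  Weights: 1 bro: H, 2 na L, 3 sa L, 4 tro L, 5 pe L.
  Heavy syllables in the domain: 1. The rightmost is syllable 1 (bro:).
  → primary stress on syllable 1.

no: stays on 1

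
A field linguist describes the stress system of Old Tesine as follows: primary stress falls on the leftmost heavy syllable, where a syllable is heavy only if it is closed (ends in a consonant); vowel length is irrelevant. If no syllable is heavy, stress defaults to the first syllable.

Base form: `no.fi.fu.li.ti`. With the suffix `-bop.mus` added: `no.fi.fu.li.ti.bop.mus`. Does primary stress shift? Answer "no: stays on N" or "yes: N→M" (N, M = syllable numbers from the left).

yes: 1→6

Base `no.fi.fu.li.ti` (5 syllables):
  Weights: 1 no L, 2 fi L, 3 fu L, 4 li L, 5 ti L.
  No heavy syllable in the domain; default to the first syllable = syllable 1.
  → primary stress on syllable 1.
Suffixed `no.fi.fu.li.ti.bop.mus` (7 syllables):
  Weights: 1 no L, 2 fi L, 3 fu L, 4 li L, 5 ti L, 6 bop H, 7 mus H.
  Heavy syllables in the domain: 6, 7. The leftmost is syllable 6 (bop).
  → primary stress on syllable 6.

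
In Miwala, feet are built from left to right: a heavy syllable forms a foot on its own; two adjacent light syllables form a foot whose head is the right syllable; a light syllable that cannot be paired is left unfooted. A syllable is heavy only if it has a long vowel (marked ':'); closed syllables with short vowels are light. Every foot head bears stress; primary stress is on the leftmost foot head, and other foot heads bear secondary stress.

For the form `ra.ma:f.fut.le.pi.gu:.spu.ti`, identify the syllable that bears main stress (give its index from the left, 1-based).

2

Weights: 1 ra L, 2 ma:f H, 3 fut L, 4 le L, 5 pi L, 6 gu: H, 7 spu L, 8 ti L.
Parse left to right (heavy = foot alone; LL = one foot; stranded L unfooted): ra (ˈma:f) (fut.ˈle) pi (ˈgu:) (spu.ˈti).
Foot heads: 2, 4, 6, 8.
Primary stress on the leftmost head = syllable 2.
Primary stress: syllable 2 → ra.ˈma:f.fut.le.pi.gu:.spu.ti.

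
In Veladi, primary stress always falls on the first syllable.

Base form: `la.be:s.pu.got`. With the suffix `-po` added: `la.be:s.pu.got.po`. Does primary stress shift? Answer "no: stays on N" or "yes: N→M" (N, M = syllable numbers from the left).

Base `la.be:s.pu.got` (4 syllables):
  The word has 4 syllables; the first syllable is syllable 1 (la).
  → primary stress on syllable 1.
Suffixed `la.be:s.pu.got.po` (5 syllables):
  The word has 5 syllables; the first syllable is syllable 1 (la).
  → primary stress on syllable 1.

no: stays on 1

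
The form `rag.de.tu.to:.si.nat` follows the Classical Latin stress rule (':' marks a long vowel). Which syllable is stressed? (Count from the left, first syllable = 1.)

Classical Latin: stress the penult if heavy (long vowel or closed), else the antepenult.
Weights: 4 to: H, 5 si L, 6 nat H.
The penult (syllable 5, si) is light, so stress falls on the antepenult (syllable 4, to:).
Stress on syllable 4: rag.de.tu.ˈto:.si.nat.

4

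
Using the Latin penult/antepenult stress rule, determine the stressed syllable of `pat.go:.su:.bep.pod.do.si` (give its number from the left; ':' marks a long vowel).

5

Classical Latin: stress the penult if heavy (long vowel or closed), else the antepenult.
Weights: 5 pod H, 6 do L, 7 si L.
The penult (syllable 6, do) is light, so stress falls on the antepenult (syllable 5, pod).
Stress on syllable 5: pat.go:.su:.bep.ˈpod.do.si.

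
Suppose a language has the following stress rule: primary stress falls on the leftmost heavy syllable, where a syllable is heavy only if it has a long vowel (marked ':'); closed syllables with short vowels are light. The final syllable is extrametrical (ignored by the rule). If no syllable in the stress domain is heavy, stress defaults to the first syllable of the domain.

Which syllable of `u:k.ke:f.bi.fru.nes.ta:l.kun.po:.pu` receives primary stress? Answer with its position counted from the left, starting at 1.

1

The final syllable (9, pu) is extrametrical; the stress domain is syllables 1–8.
Weights: 1 u:k H, 2 ke:f H, 3 bi L, 4 fru L, 5 nes L, 6 ta:l H, 7 kun L, 8 po: H.
Heavy syllables in the domain: 1, 2, 6, 8. The leftmost is syllable 1 (u:k).
Primary stress: syllable 1 → ˈu:k.ke:f.bi.fru.nes.ta:l.kun.po:.pu.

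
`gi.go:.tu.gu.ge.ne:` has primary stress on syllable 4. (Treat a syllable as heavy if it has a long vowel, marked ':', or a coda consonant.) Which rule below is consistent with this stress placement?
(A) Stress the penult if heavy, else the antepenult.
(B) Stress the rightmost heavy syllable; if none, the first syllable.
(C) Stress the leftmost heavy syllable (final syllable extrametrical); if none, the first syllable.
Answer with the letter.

Rule A → syllable 4 ✓.
Rule B → syllable 6 (observed: 4).
Rule C → syllable 2 (observed: 4).

A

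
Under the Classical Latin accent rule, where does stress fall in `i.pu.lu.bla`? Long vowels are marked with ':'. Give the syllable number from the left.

Classical Latin: stress the penult if heavy (long vowel or closed), else the antepenult.
Weights: 2 pu L, 3 lu L, 4 bla L.
The penult (syllable 3, lu) is light, so stress falls on the antepenult (syllable 2, pu).
Stress on syllable 2: i.ˈpu.lu.bla.

2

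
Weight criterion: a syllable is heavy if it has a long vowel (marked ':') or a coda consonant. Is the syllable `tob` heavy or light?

`tob`: short vowel, closed (coda /b/). Closed → heavy.

heavy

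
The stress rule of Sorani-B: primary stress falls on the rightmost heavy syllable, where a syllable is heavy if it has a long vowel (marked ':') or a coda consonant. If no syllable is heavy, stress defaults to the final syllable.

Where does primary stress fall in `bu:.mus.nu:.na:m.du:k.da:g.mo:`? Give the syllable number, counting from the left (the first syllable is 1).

Weights: 1 bu: H, 2 mus H, 3 nu: H, 4 na:m H, 5 du:k H, 6 da:g H, 7 mo: H.
Heavy syllables in the domain: 1, 2, 3, 4, 5, 6, 7. The rightmost is syllable 7 (mo:).
Primary stress: syllable 7 → bu:.mus.nu:.na:m.du:k.da:g.ˈmo:.

7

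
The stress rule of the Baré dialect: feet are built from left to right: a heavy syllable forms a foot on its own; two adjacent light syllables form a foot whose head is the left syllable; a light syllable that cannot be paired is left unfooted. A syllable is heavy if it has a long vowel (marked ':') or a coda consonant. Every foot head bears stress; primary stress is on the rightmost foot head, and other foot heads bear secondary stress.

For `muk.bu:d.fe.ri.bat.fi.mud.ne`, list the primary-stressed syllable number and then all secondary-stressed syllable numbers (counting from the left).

primary 7, secondary 1, 2, 3, 5

Weights: 1 muk H, 2 bu:d H, 3 fe L, 4 ri L, 5 bat H, 6 fi L, 7 mud H, 8 ne L.
Parse left to right (heavy = foot alone; LL = one foot; stranded L unfooted): (ˈmuk) (ˈbu:d) (ˈfe.ri) (ˈbat) fi (ˈmud) ne.
Foot heads: 1, 2, 3, 5, 7.
Primary stress on the rightmost head = syllable 7.
Secondary stress on 1, 2, 3, 5: ˌmuk.ˌbu:d.ˌfe.ri.ˌbat.fi.ˈmud.ne.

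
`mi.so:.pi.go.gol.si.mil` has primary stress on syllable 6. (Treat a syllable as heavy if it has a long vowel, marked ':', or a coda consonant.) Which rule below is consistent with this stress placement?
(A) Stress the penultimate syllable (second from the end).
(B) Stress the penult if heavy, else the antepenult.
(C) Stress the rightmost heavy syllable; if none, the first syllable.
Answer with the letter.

A

Rule A → syllable 6 ✓.
Rule B → syllable 5 (observed: 6).
Rule C → syllable 7 (observed: 6).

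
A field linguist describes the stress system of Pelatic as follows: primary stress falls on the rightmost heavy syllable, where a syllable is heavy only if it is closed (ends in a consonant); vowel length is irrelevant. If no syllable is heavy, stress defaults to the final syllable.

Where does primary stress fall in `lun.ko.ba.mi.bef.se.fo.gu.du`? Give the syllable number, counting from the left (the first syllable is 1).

Weights: 1 lun H, 2 ko L, 3 ba L, 4 mi L, 5 bef H, 6 se L, 7 fo L, 8 gu L, 9 du L.
Heavy syllables in the domain: 1, 5. The rightmost is syllable 5 (bef).
Primary stress: syllable 5 → lun.ko.ba.mi.ˈbef.se.fo.gu.du.

5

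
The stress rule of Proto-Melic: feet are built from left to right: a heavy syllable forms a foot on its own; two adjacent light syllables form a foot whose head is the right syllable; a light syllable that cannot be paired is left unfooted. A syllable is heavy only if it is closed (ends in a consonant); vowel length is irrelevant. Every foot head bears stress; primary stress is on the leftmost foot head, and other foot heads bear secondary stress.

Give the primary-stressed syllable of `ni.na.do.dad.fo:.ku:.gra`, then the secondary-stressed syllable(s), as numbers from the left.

primary 2, secondary 4, 6

Weights: 1 ni L, 2 na L, 3 do L, 4 dad H, 5 fo: L, 6 ku: L, 7 gra L.
Parse left to right (heavy = foot alone; LL = one foot; stranded L unfooted): (ni.ˈna) do (ˈdad) (fo:.ˈku:) gra.
Foot heads: 2, 4, 6.
Primary stress on the leftmost head = syllable 2.
Secondary stress on 4, 6: ni.ˈna.do.ˌdad.fo:.ˌku:.gra.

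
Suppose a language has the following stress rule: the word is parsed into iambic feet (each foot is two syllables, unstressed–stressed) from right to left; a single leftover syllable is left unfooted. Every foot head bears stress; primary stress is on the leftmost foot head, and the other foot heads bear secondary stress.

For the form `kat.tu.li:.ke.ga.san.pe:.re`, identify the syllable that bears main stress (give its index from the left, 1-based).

Parse right to left into iambic (σˈσ) feet: (kat.ˈtu) (li:.ˈke) (ga.ˈsan) (pe:.ˈre).
Foot heads (stressed positions): 2, 4, 6, 8.
End Rule Leftmost: primary stress on the leftmost head = syllable 2.
Primary stress: syllable 2 → kat.ˈtu.li:.ke.ga.san.pe:.re.

2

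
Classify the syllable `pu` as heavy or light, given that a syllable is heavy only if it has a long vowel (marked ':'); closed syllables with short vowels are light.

`pu`: short vowel, open (no coda). Short vowel → light.

light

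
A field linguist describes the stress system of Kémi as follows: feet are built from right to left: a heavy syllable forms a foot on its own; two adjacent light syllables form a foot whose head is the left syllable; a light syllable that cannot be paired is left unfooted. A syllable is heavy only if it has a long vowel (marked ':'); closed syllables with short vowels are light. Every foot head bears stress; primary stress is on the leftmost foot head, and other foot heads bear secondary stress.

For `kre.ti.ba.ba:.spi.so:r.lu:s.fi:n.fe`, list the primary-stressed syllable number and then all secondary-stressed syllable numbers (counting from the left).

primary 2, secondary 4, 6, 7, 8

Weights: 1 kre L, 2 ti L, 3 ba L, 4 ba: H, 5 spi L, 6 so:r H, 7 lu:s H, 8 fi:n H, 9 fe L.
Parse right to left (heavy = foot alone; LL = one foot; stranded L unfooted): kre (ˈti.ba) (ˈba:) spi (ˈso:r) (ˈlu:s) (ˈfi:n) fe.
Foot heads: 2, 4, 6, 7, 8.
Primary stress on the leftmost head = syllable 2.
Secondary stress on 4, 6, 7, 8: kre.ˈti.ba.ˌba:.spi.ˌso:r.ˌlu:s.ˌfi:n.fe.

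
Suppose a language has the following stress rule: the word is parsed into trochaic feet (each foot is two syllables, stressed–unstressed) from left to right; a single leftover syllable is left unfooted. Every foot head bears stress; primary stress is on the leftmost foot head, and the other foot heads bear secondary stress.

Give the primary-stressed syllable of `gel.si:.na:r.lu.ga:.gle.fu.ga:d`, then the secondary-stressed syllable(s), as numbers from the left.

primary 1, secondary 3, 5, 7

Parse left to right into trochaic (ˈσσ) feet: (ˈgel.si:) (ˈna:r.lu) (ˈga:.gle) (ˈfu.ga:d).
Foot heads (stressed positions): 1, 3, 5, 7.
End Rule Leftmost: primary stress on the leftmost head = syllable 1.
Secondary stress on 3, 5, 7: ˈgel.si:.ˌna:r.lu.ˌga:.gle.ˌfu.ga:d.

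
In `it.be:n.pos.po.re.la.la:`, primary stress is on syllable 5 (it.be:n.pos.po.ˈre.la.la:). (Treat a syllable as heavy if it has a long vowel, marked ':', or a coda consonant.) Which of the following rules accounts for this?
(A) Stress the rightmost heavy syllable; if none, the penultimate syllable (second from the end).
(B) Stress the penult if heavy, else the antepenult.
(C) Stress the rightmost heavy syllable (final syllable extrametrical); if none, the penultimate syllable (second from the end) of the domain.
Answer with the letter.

Rule A → syllable 7 (observed: 5).
Rule B → syllable 5 ✓.
Rule C → syllable 3 (observed: 5).

B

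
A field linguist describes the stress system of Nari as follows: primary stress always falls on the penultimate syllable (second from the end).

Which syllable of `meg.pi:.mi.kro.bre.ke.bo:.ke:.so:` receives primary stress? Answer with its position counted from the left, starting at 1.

The word has 9 syllables; the penultimate syllable (second from the end) is syllable 8 (ke:).
Primary stress: syllable 8 → meg.pi:.mi.kro.bre.ke.bo:.ˈke:.so:.

8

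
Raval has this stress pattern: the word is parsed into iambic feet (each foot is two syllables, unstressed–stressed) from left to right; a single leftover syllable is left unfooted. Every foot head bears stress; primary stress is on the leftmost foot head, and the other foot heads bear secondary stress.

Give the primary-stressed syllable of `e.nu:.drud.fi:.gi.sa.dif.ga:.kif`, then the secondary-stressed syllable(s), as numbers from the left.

Parse left to right into iambic (σˈσ) feet: (e.ˈnu:) (drud.ˈfi:) (gi.ˈsa) (dif.ˈga:) kif. Syllable 9 is left unfooted.
Foot heads (stressed positions): 2, 4, 6, 8.
End Rule Leftmost: primary stress on the leftmost head = syllable 2.
Secondary stress on 4, 6, 8: e.ˈnu:.drud.ˌfi:.gi.ˌsa.dif.ˌga:.kif.

primary 2, secondary 4, 6, 8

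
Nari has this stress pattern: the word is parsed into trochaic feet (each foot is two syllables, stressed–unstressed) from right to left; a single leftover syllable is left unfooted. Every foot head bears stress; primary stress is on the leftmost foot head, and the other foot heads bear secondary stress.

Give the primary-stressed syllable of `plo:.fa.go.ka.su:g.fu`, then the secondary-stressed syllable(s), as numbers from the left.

primary 1, secondary 3, 5

Parse right to left into trochaic (ˈσσ) feet: (ˈplo:.fa) (ˈgo.ka) (ˈsu:g.fu).
Foot heads (stressed positions): 1, 3, 5.
End Rule Leftmost: primary stress on the leftmost head = syllable 1.
Secondary stress on 3, 5: ˈplo:.fa.ˌgo.ka.ˌsu:g.fu.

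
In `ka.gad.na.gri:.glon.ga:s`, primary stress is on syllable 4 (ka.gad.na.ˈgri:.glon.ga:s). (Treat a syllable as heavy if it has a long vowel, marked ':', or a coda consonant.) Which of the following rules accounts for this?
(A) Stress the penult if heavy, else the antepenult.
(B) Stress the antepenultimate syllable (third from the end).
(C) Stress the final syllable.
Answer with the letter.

B

Rule A → syllable 5 (observed: 4).
Rule B → syllable 4 ✓.
Rule C → syllable 6 (observed: 4).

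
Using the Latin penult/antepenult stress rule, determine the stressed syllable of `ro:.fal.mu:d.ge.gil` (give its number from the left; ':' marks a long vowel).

Classical Latin: stress the penult if heavy (long vowel or closed), else the antepenult.
Weights: 3 mu:d H, 4 ge L, 5 gil H.
The penult (syllable 4, ge) is light, so stress falls on the antepenult (syllable 3, mu:d).
Stress on syllable 3: ro:.fal.ˈmu:d.ge.gil.

3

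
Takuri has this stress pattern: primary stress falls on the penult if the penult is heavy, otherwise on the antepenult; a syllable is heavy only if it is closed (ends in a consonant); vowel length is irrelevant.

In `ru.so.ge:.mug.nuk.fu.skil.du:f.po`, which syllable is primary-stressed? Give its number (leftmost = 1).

8

Weights: 7 skil H, 8 du:f H, 9 po L.
The penult (syllable 8, du:f) is heavy, so it takes stress.
Primary stress: syllable 8 → ru.so.ge:.mug.nuk.fu.skil.ˈdu:f.po.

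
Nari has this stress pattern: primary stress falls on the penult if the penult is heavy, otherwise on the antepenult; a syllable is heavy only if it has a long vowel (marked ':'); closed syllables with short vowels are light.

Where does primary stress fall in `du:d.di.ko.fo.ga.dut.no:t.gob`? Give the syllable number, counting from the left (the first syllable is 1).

Weights: 6 dut L, 7 no:t H, 8 gob L.
The penult (syllable 7, no:t) is heavy, so it takes stress.
Primary stress: syllable 7 → du:d.di.ko.fo.ga.dut.ˈno:t.gob.

7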